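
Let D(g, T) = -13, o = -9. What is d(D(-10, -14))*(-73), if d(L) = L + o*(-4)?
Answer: -1679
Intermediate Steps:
d(L) = 36 + L (d(L) = L - 9*(-4) = L + 36 = 36 + L)
d(D(-10, -14))*(-73) = (36 - 13)*(-73) = 23*(-73) = -1679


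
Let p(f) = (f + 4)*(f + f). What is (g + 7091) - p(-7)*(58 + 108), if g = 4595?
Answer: 4714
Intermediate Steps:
p(f) = 2*f*(4 + f) (p(f) = (4 + f)*(2*f) = 2*f*(4 + f))
(g + 7091) - p(-7)*(58 + 108) = (4595 + 7091) - 2*(-7)*(4 - 7)*(58 + 108) = 11686 - 2*(-7)*(-3)*166 = 11686 - 42*166 = 11686 - 1*6972 = 11686 - 6972 = 4714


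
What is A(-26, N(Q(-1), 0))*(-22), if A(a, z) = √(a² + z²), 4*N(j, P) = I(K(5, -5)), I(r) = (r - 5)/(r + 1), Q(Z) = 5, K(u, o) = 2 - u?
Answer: -22*√677 ≈ -572.42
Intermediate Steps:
I(r) = (-5 + r)/(1 + r)
N(j, P) = 1 (N(j, P) = ((-5 + (2 - 1*5))/(1 + (2 - 1*5)))/4 = ((-5 + (2 - 5))/(1 + (2 - 5)))/4 = ((-5 - 3)/(1 - 3))/4 = (-8/(-2))/4 = (-½*(-8))/4 = (¼)*4 = 1)
A(-26, N(Q(-1), 0))*(-22) = √((-26)² + 1²)*(-22) = √(676 + 1)*(-22) = √677*(-22) = -22*√677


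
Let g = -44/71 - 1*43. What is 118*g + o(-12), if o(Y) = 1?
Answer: -365375/71 ≈ -5146.1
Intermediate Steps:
g = -3097/71 (g = -44*1/71 - 43 = -44/71 - 43 = -3097/71 ≈ -43.620)
118*g + o(-12) = 118*(-3097/71) + 1 = -365446/71 + 1 = -365375/71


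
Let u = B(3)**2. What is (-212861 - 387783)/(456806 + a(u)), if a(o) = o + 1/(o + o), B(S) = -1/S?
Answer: -10811592/8222591 ≈ -1.3149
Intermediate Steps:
u = 1/9 (u = (-1/3)**2 = 1/9 ≈ 0.11111)
a(o) = o + 1/(2*o)
(-212861 - 387783)/(456806 + a(u)) = (-212861 - 387783)/(456806 + (1/9 + 1/(2*(1/9)))) = -600644/(456806 + (1/9 + (1/2)*9)) = -600644/(456806 + (1/9 + 9/2)) = -600644/(456806 + 83/18) = -600644/8222591/18 = -600644*18/8222591 = -10811592/8222591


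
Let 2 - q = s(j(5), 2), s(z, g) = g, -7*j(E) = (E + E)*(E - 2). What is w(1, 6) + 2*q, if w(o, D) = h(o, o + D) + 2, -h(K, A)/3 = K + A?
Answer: -22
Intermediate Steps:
h(K, A) = -3*A - 3*K (h(K, A) = -3*(K + A) = -3*(A + K) = -3*A - 3*K)
w(o, D) = 2 - 6*o - 3*D (w(o, D) = (-3*(o + D) - 3*o) + 2 = (-3*(D + o) - 3*o) + 2 = ((-3*D - 3*o) - 3*o) + 2 = (-6*o - 3*D) + 2 = 2 - 6*o - 3*D)
j(E) = -2*E*(-2 + E)/7 (j(E) = -(E + E)*(E - 2)/7 = -2*E*(-2 + E)/7)
q = 0 (q = 2 - 1*2 = 2 - 2 = 0)
w(1, 6) + 2*q = (2 - 6*1 - 3*6) + 2*0 = (2 - 6 - 18) + 0 = -22 + 0 = -22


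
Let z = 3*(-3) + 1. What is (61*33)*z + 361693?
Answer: 345589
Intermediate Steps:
z = -8 (z = -9 + 1 = -8)
(61*33)*z + 361693 = (61*33)*(-8) + 361693 = 2013*(-8) + 361693 = -16104 + 361693 = 345589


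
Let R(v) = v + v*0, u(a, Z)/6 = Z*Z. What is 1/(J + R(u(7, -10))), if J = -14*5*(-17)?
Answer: 1/1790 ≈ 0.00055866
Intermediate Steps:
u(a, Z) = 6*Z**2 (u(a, Z) = 6*(Z*Z) = 6*Z**2)
R(v) = v (R(v) = v + 0 = v)
J = 1190 (J = -70*(-17) = 1190)
1/(J + R(u(7, -10))) = 1/(1190 + 6*(-10)**2) = 1/(1190 + 6*100) = 1/(1190 + 600) = 1/1790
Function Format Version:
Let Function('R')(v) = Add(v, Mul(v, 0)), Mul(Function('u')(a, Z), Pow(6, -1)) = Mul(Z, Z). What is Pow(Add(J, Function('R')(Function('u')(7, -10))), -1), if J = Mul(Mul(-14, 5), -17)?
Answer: Rational(1, 1790) ≈ 0.00055866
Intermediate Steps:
Function('u')(a, Z) = Mul(6, Pow(Z, 2)) (Function('u')(a, Z) = Mul(6, Mul(Z, Z)) = Mul(6, Pow(Z, 2)))
Function('R')(v) = v (Function('R')(v) = Add(v, 0) = v)
J = 1190 (J = Mul(-70, -17) = 1190)
Pow(Add(J, Function('R')(Function('u')(7, -10))), -1) = Pow(Add(1190, Mul(6, Pow(-10, 2))), -1) = Pow(Add(1190, Mul(6, 100)), -1) = Pow(Add(1190, 600), -1) = Pow(1790, -1) = Rational(1, 1790)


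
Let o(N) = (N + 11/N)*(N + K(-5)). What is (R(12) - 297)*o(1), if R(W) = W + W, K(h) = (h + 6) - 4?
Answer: 6552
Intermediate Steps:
K(h) = 2 + h (K(h) = (6 + h) - 4 = 2 + h)
R(W) = 2*W
o(N) = (-3 + N)*(N + 11/N) (o(N) = (N + 11/N)*(N + (2 - 5)) = (N + 11/N)*(N - 3) = (N + 11/N)*(-3 + N) = (-3 + N)*(N + 11/N))
(R(12) - 297)*o(1) = (2*12 - 297)*(11 + 1² - 33/1 - 3*1) = (24 - 297)*(11 + 1 - 33*1 - 3) = -273*(11 + 1 - 33 - 3) = -273*(-24) = 6552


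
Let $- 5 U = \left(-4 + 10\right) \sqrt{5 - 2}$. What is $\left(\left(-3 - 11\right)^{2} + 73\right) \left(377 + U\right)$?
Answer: $101413 - \frac{1614 \sqrt{3}}{5} \approx 1.0085 \cdot 10^{5}$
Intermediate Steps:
$U = - \frac{6 \sqrt{3}}{5}$ ($U = - \frac{\left(-4 + 10\right) \sqrt{5 - 2}}{5} = - \frac{6 \sqrt{3}}{5} \approx -2.0785$)
$\left(\left(-3 - 11\right)^{2} + 73\right) \left(377 + U\right) = \left(\left(-3 - 11\right)^{2} + 73\right) \left(377 - \frac{6 \sqrt{3}}{5}\right) = \left(\left(-14\right)^{2} + 73\right) \left(377 - \frac{6 \sqrt{3}}{5}\right) = \left(196 + 73\right) \left(377 - \frac{6 \sqrt{3}}{5}\right) = 269 \left(377 - \frac{6 \sqrt{3}}{5}\right) = 101413 - \frac{1614 \sqrt{3}}{5}$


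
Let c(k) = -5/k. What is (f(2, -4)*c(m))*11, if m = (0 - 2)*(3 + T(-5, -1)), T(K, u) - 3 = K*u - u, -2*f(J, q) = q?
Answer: 55/12 ≈ 4.5833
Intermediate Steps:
f(J, q) = -q/2
T(K, u) = 3 - u + K*u (T(K, u) = 3 + (K*u - u) = 3 + (-u + K*u) = 3 - u + K*u)
m = -24 (m = (0 - 2)*(3 + (3 - 1*(-1) - 5*(-1))) = -2*(3 + (3 + 1 + 5)) = -2*(3 + 9) = -2*12 = -24)
(f(2, -4)*c(m))*11 = ((-½*(-4))*(-5/(-24)))*11 = (2*(-5*(-1/24)))*11 = (2*(5/24))*11 = (5/12)*11 = 55/12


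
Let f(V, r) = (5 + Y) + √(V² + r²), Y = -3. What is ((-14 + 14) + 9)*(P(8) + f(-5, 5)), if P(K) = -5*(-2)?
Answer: 108 + 45*√2 ≈ 171.64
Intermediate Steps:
P(K) = 10
f(V, r) = 2 + √(V² + r²) (f(V, r) = (5 - 3) + √(V² + r²) = 2 + √(V² + r²))
((-14 + 14) + 9)*(P(8) + f(-5, 5)) = ((-14 + 14) + 9)*(10 + (2 + √((-5)² + 5²))) = (0 + 9)*(10 + (2 + √(25 + 25))) = 9*(10 + (2 + √50)) = 9*(10 + (2 + 5*√2)) = 9*(12 + 5*√2) = 108 + 45*√2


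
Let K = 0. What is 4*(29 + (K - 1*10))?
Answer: 76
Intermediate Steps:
4*(29 + (K - 1*10)) = 4*(29 + (0 - 1*10)) = 4*(29 + (0 - 10)) = 4*(29 - 10) = 4*19 = 76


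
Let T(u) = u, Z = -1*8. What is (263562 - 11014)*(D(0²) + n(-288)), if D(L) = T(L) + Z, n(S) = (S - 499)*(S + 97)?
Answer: 37960237332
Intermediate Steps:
n(S) = (-499 + S)*(97 + S)
Z = -8
D(L) = -8 + L (D(L) = L - 8 = -8 + L)
(263562 - 11014)*(D(0²) + n(-288)) = (263562 - 11014)*((-8 + 0²) + (-48403 + (-288)² - 402*(-288))) = 252548*((-8 + 0) + (-48403 + 82944 + 115776)) = 252548*(-8 + 150317) = 252548*150309 = 37960237332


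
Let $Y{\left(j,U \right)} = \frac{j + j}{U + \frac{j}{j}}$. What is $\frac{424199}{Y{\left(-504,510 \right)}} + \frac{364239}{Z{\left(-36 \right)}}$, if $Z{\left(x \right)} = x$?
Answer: $- \frac{32423483}{144} \approx -2.2516 \cdot 10^{5}$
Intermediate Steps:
$Y{\left(j,U \right)} = \frac{2 j}{1 + U}$ ($Y{\left(j,U \right)} = \frac{2 j}{U + 1} = \frac{2 j}{1 + U}$)
$\frac{424199}{Y{\left(-504,510 \right)}} + \frac{364239}{Z{\left(-36 \right)}} = \frac{424199}{2 \left(-504\right) \frac{1}{1 + 510}} + \frac{364239}{-36} = \frac{424199}{2 \left(-504\right) \frac{1}{511}} + 364239 \left(- \frac{1}{36}\right) = \frac{424199}{2 \left(-504\right) \frac{1}{511}} - \frac{40471}{4} = \frac{424199}{- \frac{144}{73}} - \frac{40471}{4} = 424199 \left(- \frac{73}{144}\right) - \frac{40471}{4} = - \frac{30966527}{144} - \frac{40471}{4} = - \frac{32423483}{144}$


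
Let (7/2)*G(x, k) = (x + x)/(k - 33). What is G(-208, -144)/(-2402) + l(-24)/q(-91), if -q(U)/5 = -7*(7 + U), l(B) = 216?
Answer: -3840946/52081365 ≈ -0.073749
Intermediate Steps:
q(U) = 245 + 35*U (q(U) = -(-35)*(7 + U) = -5*(-49 - 7*U) = 245 + 35*U)
G(x, k) = 4*x/(7*(-33 + k)) (G(x, k) = 2*((x + x)/(k - 33))/7 = 2*((2*x)/(-33 + k))/7 = 2*(2*x/(-33 + k))/7 = 4*x/(7*(-33 + k)))
G(-208, -144)/(-2402) + l(-24)/q(-91) = ((4/7)*(-208)/(-33 - 144))/(-2402) + 216/(245 + 35*(-91)) = ((4/7)*(-208)/(-177))*(-1/2402) + 216/(245 - 3185) = ((4/7)*(-208)*(-1/177))*(-1/2402) + 216/(-2940) = (832/1239)*(-1/2402) + 216*(-1/2940) = -416/1488039 - 18/245 = -3840946/52081365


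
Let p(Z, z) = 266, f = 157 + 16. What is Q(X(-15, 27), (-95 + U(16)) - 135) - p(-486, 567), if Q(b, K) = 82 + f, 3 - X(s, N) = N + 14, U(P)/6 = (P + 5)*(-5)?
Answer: -11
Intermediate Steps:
U(P) = -150 - 30*P (U(P) = 6*((P + 5)*(-5)) = 6*((5 + P)*(-5)) = 6*(-25 - 5*P) = -150 - 30*P)
f = 173
X(s, N) = -11 - N (X(s, N) = 3 - (N + 14) = 3 - (14 + N) = 3 + (-14 - N) = -11 - N)
Q(b, K) = 255 (Q(b, K) = 82 + 173 = 255)
Q(X(-15, 27), (-95 + U(16)) - 135) - p(-486, 567) = 255 - 1*266 = 255 - 266 = -11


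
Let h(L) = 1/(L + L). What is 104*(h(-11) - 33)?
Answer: -37804/11 ≈ -3436.7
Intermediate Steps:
h(L) = 1/(2*L)
104*(h(-11) - 33) = 104*((½)/(-11) - 33) = 104*((½)*(-1/11) - 33) = 104*(-1/22 - 33) = 104*(-727/22) = -37804/11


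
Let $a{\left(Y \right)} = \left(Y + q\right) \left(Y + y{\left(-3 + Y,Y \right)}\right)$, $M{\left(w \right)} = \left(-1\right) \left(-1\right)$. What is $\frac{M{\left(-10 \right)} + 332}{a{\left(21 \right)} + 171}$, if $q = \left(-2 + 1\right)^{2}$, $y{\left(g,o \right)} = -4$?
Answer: $\frac{333}{545} \approx 0.61101$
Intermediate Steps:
$q = 1$ ($q = \left(-1\right)^{2} = 1$)
$M{\left(w \right)} = 1$
$a{\left(Y \right)} = \left(1 + Y\right) \left(-4 + Y\right)$ ($a{\left(Y \right)} = \left(Y + 1\right) \left(Y - 4\right) = \left(1 + Y\right) \left(-4 + Y\right)$)
$\frac{M{\left(-10 \right)} + 332}{a{\left(21 \right)} + 171} = \frac{1 + 332}{\left(-4 + 21^{2} - 63\right) + 171} = \frac{333}{\left(-4 + 441 - 63\right) + 171} = \frac{333}{374 + 171} = \frac{333}{545}$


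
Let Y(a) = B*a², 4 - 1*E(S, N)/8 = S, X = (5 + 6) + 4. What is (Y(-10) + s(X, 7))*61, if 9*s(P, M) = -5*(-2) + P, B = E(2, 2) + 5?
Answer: 1154425/9 ≈ 1.2827e+5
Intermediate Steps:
X = 15 (X = 11 + 4 = 15)
E(S, N) = 32 - 8*S
B = 21 (B = (32 - 8*2) + 5 = (32 - 16) + 5 = 16 + 5 = 21)
Y(a) = 21*a²
s(P, M) = 10/9 + P/9 (s(P, M) = (-5*(-2) + P)/9 = (10 + P)/9 = 10/9 + P/9)
(Y(-10) + s(X, 7))*61 = (21*(-10)² + (10/9 + (⅑)*15))*61 = (21*100 + (10/9 + 5/3))*61 = (2100 + 25/9)*61 = (18925/9)*61 = 1154425/9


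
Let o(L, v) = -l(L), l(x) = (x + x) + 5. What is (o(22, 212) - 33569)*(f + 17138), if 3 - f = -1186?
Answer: -616117086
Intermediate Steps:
f = 1189 (f = 3 - 1*(-1186) = 3 + 1186 = 1189)
l(x) = 5 + 2*x (l(x) = 2*x + 5 = 5 + 2*x)
o(L, v) = -5 - 2*L (o(L, v) = -(5 + 2*L) = -5 - 2*L)
(o(22, 212) - 33569)*(f + 17138) = ((-5 - 2*22) - 33569)*(1189 + 17138) = ((-5 - 44) - 33569)*18327 = (-49 - 33569)*18327 = -33618*18327 = -616117086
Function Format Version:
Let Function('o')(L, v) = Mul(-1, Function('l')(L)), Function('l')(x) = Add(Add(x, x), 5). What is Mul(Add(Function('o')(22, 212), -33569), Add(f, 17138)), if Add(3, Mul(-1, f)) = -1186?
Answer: -616117086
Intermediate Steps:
f = 1189 (f = Add(3, Mul(-1, -1186)) = Add(3, 1186) = 1189)
Function('l')(x) = Add(5, Mul(2, x)) (Function('l')(x) = Add(Mul(2, x), 5) = Add(5, Mul(2, x)))
Function('o')(L, v) = Add(-5, Mul(-2, L)) (Function('o')(L, v) = Mul(-1, Add(5, Mul(2, L))) = Add(-5, Mul(-2, L)))
Mul(Add(Function('o')(22, 212), -33569), Add(f, 17138)) = Mul(Add(Add(-5, Mul(-2, 22)), -33569), Add(1189, 17138)) = Mul(Add(Add(-5, -44), -33569), 18327) = Mul(Add(-49, -33569), 18327) = Mul(-33618, 18327) = -616117086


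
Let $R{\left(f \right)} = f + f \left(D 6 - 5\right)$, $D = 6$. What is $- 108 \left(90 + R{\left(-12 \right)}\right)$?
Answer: $31752$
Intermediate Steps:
$R{\left(f \right)} = 32 f$ ($R{\left(f \right)} = f + f \left(6 \cdot 6 - 5\right) = f + f \left(36 - 5\right) = f + f 31 = f + 31 f = 32 f$)
$- 108 \left(90 + R{\left(-12 \right)}\right) = - 108 \left(90 + 32 \left(-12\right)\right) = - 108 \left(90 - 384\right) = \left(-108\right) \left(-294\right) = 31752$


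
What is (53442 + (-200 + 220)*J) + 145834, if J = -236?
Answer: 194556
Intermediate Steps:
(53442 + (-200 + 220)*J) + 145834 = (53442 + (-200 + 220)*(-236)) + 145834 = (53442 + 20*(-236)) + 145834 = (53442 - 4720) + 145834 = 48722 + 145834 = 194556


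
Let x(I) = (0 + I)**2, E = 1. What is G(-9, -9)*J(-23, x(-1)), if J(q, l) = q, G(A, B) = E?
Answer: -23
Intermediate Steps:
x(I) = I**2
G(A, B) = 1
G(-9, -9)*J(-23, x(-1)) = 1*(-23) = -23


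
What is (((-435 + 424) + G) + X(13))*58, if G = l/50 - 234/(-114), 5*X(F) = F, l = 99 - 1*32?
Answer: -137953/475 ≈ -290.43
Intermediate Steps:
l = 67 (l = 99 - 32 = 67)
X(F) = F/5
G = 3223/950 (G = 67/50 - 234/(-114) = 67*(1/50) - 234*(-1/114) = 67/50 + 39/19 = 3223/950 ≈ 3.3926)
(((-435 + 424) + G) + X(13))*58 = (((-435 + 424) + 3223/950) + (1/5)*13)*58 = ((-11 + 3223/950) + 13/5)*58 = (-7227/950 + 13/5)*58 = -4757/950*58 = -137953/475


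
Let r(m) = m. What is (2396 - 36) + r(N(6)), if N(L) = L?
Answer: 2366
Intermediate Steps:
(2396 - 36) + r(N(6)) = (2396 - 36) + 6 = 2360 + 6 = 2366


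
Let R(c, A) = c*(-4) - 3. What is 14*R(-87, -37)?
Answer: 4830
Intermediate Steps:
R(c, A) = -3 - 4*c (R(c, A) = -4*c - 3 = -3 - 4*c)
14*R(-87, -37) = 14*(-3 - 4*(-87)) = 14*(-3 + 348) = 14*345 = 4830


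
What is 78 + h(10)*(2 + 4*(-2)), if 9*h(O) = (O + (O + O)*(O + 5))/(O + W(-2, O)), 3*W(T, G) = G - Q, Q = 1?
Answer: 2422/39 ≈ 62.103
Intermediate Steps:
W(T, G) = -⅓ + G/3 (W(T, G) = (G - 1*1)/3 = (G - 1)/3 = (-1 + G)/3 = -⅓ + G/3)
h(O) = (O + 2*O*(5 + O))/(9*(-⅓ + 4*O/3)) (h(O) = ((O + (O + O)*(O + 5))/(O + (-⅓ + O/3)))/9 = ((O + (2*O)*(5 + O))/(-⅓ + 4*O/3))/9 = ((O + 2*O*(5 + O))/(-⅓ + 4*O/3))/9 = (O + 2*O*(5 + O))/(9*(-⅓ + 4*O/3)))
78 + h(10)*(2 + 4*(-2)) = 78 + ((⅓)*10*(11 + 2*10)/(-1 + 4*10))*(2 + 4*(-2)) = 78 + ((⅓)*10*(11 + 20)/(-1 + 40))*(2 - 8) = 78 + ((⅓)*10*31/39)*(-6) = 78 + ((⅓)*10*(1/39)*31)*(-6) = 78 + (310/117)*(-6) = 78 - 620/39 = 2422/39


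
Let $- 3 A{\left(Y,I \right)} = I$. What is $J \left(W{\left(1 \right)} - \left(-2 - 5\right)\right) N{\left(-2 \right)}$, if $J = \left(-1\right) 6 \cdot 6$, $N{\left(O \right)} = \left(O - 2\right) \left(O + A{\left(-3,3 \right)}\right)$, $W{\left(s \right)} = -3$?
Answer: $-1728$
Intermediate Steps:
$A{\left(Y,I \right)} = - \frac{I}{3}$
$N{\left(O \right)} = \left(-1 + O\right) \left(-2 + O\right)$ ($N{\left(O \right)} = \left(O - 2\right) \left(O - 1\right) = \left(-2 + O\right) \left(O - 1\right) = \left(-2 + O\right) \left(-1 + O\right) = \left(-1 + O\right) \left(-2 + O\right)$)
$J = -36$ ($J = \left(-6\right) 6 = -36$)
$J \left(W{\left(1 \right)} - \left(-2 - 5\right)\right) N{\left(-2 \right)} = - 36 \left(-3 - \left(-2 - 5\right)\right) \left(2 + \left(-2\right)^{2} - -6\right) = - 36 \left(-3 - \left(-2 - 5\right)\right) \left(2 + 4 + 6\right) = - 36 \left(-3 - -7\right) 12 = - 36 \left(-3 + 7\right) 12 = \left(-36\right) 4 \cdot 12 = \left(-144\right) 12 = -1728$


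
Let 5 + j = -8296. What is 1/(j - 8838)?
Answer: -1/17139 ≈ -5.8346e-5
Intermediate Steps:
j = -8301 (j = -5 - 8296 = -8301)
1/(j - 8838) = 1/(-8301 - 8838) = 1/(-17139) = -1/17139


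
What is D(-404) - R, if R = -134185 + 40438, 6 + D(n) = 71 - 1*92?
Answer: 93720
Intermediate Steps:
D(n) = -27 (D(n) = -6 + (71 - 1*92) = -6 + (71 - 92) = -6 - 21 = -27)
R = -93747
D(-404) - R = -27 - 1*(-93747) = -27 + 93747 = 93720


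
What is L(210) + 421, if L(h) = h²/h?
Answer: 631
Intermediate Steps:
L(h) = h
L(210) + 421 = 210 + 421 = 631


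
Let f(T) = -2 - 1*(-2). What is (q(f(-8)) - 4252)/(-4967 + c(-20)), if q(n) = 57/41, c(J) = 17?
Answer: 6971/8118 ≈ 0.85871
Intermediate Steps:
f(T) = 0 (f(T) = -2 + 2 = 0)
q(n) = 57/41 (q(n) = 57*(1/41) = 57/41)
(q(f(-8)) - 4252)/(-4967 + c(-20)) = (57/41 - 4252)/(-4967 + 17) = -174275/41/(-4950) = -174275/41*(-1/4950) = 6971/8118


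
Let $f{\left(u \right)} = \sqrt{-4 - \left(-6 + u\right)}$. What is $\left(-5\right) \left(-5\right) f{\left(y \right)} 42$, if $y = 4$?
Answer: $1050 i \sqrt{2} \approx 1484.9 i$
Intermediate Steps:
$f{\left(u \right)} = \sqrt{2 - u}$
$\left(-5\right) \left(-5\right) f{\left(y \right)} 42 = \left(-5\right) \left(-5\right) \sqrt{2 - 4} \cdot 42 = 25 \sqrt{2 - 4} \cdot 42 = 25 \sqrt{-2} \cdot 42 = 25 i \sqrt{2} \cdot 42 = 1050 i \sqrt{2}$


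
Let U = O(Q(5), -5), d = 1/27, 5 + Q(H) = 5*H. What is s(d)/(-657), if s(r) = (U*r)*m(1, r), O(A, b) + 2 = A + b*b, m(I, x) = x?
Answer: -43/478953 ≈ -8.9779e-5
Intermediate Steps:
Q(H) = -5 + 5*H
O(A, b) = -2 + A + b² (O(A, b) = -2 + (A + b*b) = -2 + (A + b²) = -2 + A + b²)
d = 1/27 ≈ 0.037037
U = 43 (U = -2 + (-5 + 5*5) + (-5)² = -2 + (-5 + 25) + 25 = -2 + 20 + 25 = 43)
s(r) = 43*r² (s(r) = (43*r)*r = 43*r²)
s(d)/(-657) = (43*(1/27)²)/(-657) = (43*(1/729))*(-1/657) = (43/729)*(-1/657) = -43/478953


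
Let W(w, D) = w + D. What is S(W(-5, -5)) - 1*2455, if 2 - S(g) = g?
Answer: -2443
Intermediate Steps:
W(w, D) = D + w
S(g) = 2 - g
S(W(-5, -5)) - 1*2455 = (2 - (-5 - 5)) - 1*2455 = (2 - 1*(-10)) - 2455 = (2 + 10) - 2455 = 12 - 2455 = -2443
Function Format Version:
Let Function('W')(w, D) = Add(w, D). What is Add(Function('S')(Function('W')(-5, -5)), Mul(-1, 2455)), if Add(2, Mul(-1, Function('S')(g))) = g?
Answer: -2443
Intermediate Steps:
Function('W')(w, D) = Add(D, w)
Function('S')(g) = Add(2, Mul(-1, g))
Add(Function('S')(Function('W')(-5, -5)), Mul(-1, 2455)) = Add(Add(2, Mul(-1, Add(-5, -5))), Mul(-1, 2455)) = Add(Add(2, Mul(-1, -10)), -2455) = Add(Add(2, 10), -2455) = Add(12, -2455) = -2443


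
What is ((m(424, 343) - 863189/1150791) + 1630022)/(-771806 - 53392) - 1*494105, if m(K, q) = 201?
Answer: -234609510229852547/474815215809 ≈ -4.9411e+5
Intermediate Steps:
((m(424, 343) - 863189/1150791) + 1630022)/(-771806 - 53392) - 1*494105 = ((201 - 863189/1150791) + 1630022)/(-771806 - 53392) - 1*494105 = ((201 - 863189/1150791) + 1630022)/(-825198) - 494105 = ((201 - 1*863189/1150791) + 1630022)*(-1/825198) - 494105 = ((201 - 863189/1150791) + 1630022)*(-1/825198) - 494105 = (230445802/1150791 + 1630022)*(-1/825198) - 494105 = (1876045093204/1150791)*(-1/825198) - 494105 = -938022546602/474815215809 - 494105 = -234609510229852547/474815215809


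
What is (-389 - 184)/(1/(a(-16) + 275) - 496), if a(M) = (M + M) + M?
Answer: 130071/112591 ≈ 1.1553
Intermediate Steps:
a(M) = 3*M (a(M) = 2*M + M = 3*M)
(-389 - 184)/(1/(a(-16) + 275) - 496) = (-389 - 184)/(1/(3*(-16) + 275) - 496) = -573/(1/(-48 + 275) - 496) = -573/(1/227 - 496) = -573/(-112591/227) = -573*(-227/112591) = 130071/112591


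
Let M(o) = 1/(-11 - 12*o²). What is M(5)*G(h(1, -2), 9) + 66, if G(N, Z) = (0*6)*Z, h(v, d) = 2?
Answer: 66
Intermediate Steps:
G(N, Z) = 0 (G(N, Z) = 0*Z = 0)
M(5)*G(h(1, -2), 9) + 66 = -1/(11 + 12*5²)*0 + 66 = -1/(11 + 12*25)*0 + 66 = -1/(11 + 300)*0 + 66 = -1/311*0 + 66 = 0 + 66 = 66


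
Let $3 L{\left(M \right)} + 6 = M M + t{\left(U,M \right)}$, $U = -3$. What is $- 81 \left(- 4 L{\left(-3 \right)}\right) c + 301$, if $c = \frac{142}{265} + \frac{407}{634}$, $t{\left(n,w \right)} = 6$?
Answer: $\frac{121456643}{84005} \approx 1445.8$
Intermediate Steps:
$L{\left(M \right)} = \frac{M^{2}}{3}$ ($L{\left(M \right)} = -2 + \frac{M M + 6}{3} = -2 + \frac{M^{2} + 6}{3} = -2 + \frac{6 + M^{2}}{3} = -2 + \left(2 + \frac{M^{2}}{3}\right) = \frac{M^{2}}{3}$)
$c = \frac{197883}{168010}$ ($c = 142 \cdot \frac{1}{265} + 407 \cdot \frac{1}{634} = \frac{142}{265} + \frac{407}{634} = \frac{197883}{168010} \approx 1.1778$)
$- 81 \left(- 4 L{\left(-3 \right)}\right) c + 301 = - 81 \left(- 4 \frac{\left(-3\right)^{2}}{3}\right) \frac{197883}{168010} + 301 = - 81 \left(- 4 \cdot \frac{1}{3} \cdot 9\right) \frac{197883}{168010} + 301 = - 81 \left(\left(-4\right) 3\right) \frac{197883}{168010} + 301 = \left(-81\right) \left(-12\right) \frac{197883}{168010} + 301 = 972 \cdot \frac{197883}{168010} + 301 = \frac{96171138}{84005} + 301 = \frac{121456643}{84005}$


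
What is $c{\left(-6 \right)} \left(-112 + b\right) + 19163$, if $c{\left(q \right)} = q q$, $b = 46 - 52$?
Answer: $14915$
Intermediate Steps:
$b = -6$
$c{\left(q \right)} = q^{2}$
$c{\left(-6 \right)} \left(-112 + b\right) + 19163 = \left(-6\right)^{2} \left(-112 - 6\right) + 19163 = 36 \left(-118\right) + 19163 = -4248 + 19163 = 14915$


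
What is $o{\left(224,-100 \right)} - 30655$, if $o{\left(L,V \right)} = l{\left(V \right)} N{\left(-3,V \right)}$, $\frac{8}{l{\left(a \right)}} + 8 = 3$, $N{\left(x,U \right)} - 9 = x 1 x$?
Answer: $- \frac{153419}{5} \approx -30684.0$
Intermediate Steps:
$N{\left(x,U \right)} = 9 + x^{2}$ ($N{\left(x,U \right)} = 9 + x 1 x = 9 + x x = 9 + x^{2}$)
$l{\left(a \right)} = - \frac{8}{5}$ ($l{\left(a \right)} = \frac{8}{-8 + 3} = \frac{8}{-5} = 8 \left(- \frac{1}{5}\right) = - \frac{8}{5}$)
$o{\left(L,V \right)} = - \frac{144}{5}$ ($o{\left(L,V \right)} = - \frac{8 \left(9 + \left(-3\right)^{2}\right)}{5} = - \frac{8 \left(9 + 9\right)}{5} = \left(- \frac{8}{5}\right) 18 = - \frac{144}{5}$)
$o{\left(224,-100 \right)} - 30655 = - \frac{144}{5} - 30655 = - \frac{153419}{5}$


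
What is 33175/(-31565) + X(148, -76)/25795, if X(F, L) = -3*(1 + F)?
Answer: -173971736/162843835 ≈ -1.0683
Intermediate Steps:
X(F, L) = -3 - 3*F
33175/(-31565) + X(148, -76)/25795 = 33175/(-31565) + (-3 - 3*148)/25795 = 33175*(-1/31565) + (-3 - 444)*(1/25795) = -6635/6313 - 447*1/25795 = -6635/6313 - 447/25795 = -173971736/162843835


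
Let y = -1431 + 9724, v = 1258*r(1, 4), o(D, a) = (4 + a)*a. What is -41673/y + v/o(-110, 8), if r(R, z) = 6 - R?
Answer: 24081181/398064 ≈ 60.496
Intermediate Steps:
o(D, a) = a*(4 + a)
v = 6290 (v = 1258*(6 - 1*1) = 1258*(6 - 1) = 1258*5 = 6290)
y = 8293
-41673/y + v/o(-110, 8) = -41673/8293 + 6290/((8*(4 + 8))) = -41673*1/8293 + 6290/((8*12)) = -41673/8293 + 6290/96 = -41673/8293 + 6290*(1/96) = -41673/8293 + 3145/48 = 24081181/398064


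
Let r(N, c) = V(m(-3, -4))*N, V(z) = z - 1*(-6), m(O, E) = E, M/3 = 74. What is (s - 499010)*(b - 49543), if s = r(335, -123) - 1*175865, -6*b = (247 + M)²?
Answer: 116237211965/2 ≈ 5.8119e+10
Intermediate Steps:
M = 222 (M = 3*74 = 222)
V(z) = 6 + z (V(z) = z + 6 = 6 + z)
b = -219961/6 (b = -(247 + 222)²/6 = -⅙*469² = -⅙*219961 = -219961/6 ≈ -36660.)
r(N, c) = 2*N (r(N, c) = (6 - 4)*N = 2*N)
s = -175195 (s = 2*335 - 1*175865 = 670 - 175865 = -175195)
(s - 499010)*(b - 49543) = (-175195 - 499010)*(-219961/6 - 49543) = -674205*(-517219/6) = 116237211965/2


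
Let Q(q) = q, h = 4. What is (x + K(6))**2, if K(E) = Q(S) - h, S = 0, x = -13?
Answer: 289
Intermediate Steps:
K(E) = -4 (K(E) = 0 - 1*4 = 0 - 4 = -4)
(x + K(6))**2 = (-13 - 4)**2 = (-17)**2 = 289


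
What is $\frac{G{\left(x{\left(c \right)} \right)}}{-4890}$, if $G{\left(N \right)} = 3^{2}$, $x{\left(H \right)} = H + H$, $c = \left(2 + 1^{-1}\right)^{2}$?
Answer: $- \frac{3}{1630} \approx -0.0018405$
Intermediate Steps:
$c = 9$ ($c = \left(2 + 1\right)^{2} = 3^{2} = 9$)
$x{\left(H \right)} = 2 H$
$G{\left(N \right)} = 9$
$\frac{G{\left(x{\left(c \right)} \right)}}{-4890} = \frac{9}{-4890} = 9 \left(- \frac{1}{4890}\right) = - \frac{3}{1630}$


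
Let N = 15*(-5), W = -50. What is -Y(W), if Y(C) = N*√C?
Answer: 375*I*√2 ≈ 530.33*I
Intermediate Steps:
N = -75
Y(C) = -75*√C
-Y(W) = -(-75)*√(-50) = -(-75)*5*I*√2 = -(-375)*I*√2 = 375*I*√2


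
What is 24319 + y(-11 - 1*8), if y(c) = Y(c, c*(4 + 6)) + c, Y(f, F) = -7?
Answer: 24293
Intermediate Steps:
y(c) = -7 + c
24319 + y(-11 - 1*8) = 24319 + (-7 + (-11 - 1*8)) = 24319 + (-7 + (-11 - 8)) = 24319 + (-7 - 19) = 24319 - 26 = 24293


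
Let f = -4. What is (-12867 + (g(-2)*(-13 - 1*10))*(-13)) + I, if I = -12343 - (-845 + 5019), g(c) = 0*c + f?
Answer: -30580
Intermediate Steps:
g(c) = -4 (g(c) = 0*c - 4 = 0 - 4 = -4)
I = -16517 (I = -12343 - 1*4174 = -12343 - 4174 = -16517)
(-12867 + (g(-2)*(-13 - 1*10))*(-13)) + I = (-12867 - 4*(-13 - 1*10)*(-13)) - 16517 = (-12867 - 4*(-13 - 10)*(-13)) - 16517 = (-12867 - 4*(-23)*(-13)) - 16517 = (-12867 + 92*(-13)) - 16517 = (-12867 - 1196) - 16517 = -14063 - 16517 = -30580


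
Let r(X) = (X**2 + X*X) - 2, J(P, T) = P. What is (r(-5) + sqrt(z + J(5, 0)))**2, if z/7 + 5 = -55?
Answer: (48 + I*sqrt(415))**2 ≈ 1889.0 + 1955.7*I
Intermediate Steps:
z = -420 (z = -35 + 7*(-55) = -35 - 385 = -420)
r(X) = -2 + 2*X**2 (r(X) = (X**2 + X**2) - 2 = 2*X**2 - 2 = -2 + 2*X**2)
(r(-5) + sqrt(z + J(5, 0)))**2 = ((-2 + 2*(-5)**2) + sqrt(-420 + 5))**2 = ((-2 + 2*25) + sqrt(-415))**2 = ((-2 + 50) + I*sqrt(415))**2 = (48 + I*sqrt(415))**2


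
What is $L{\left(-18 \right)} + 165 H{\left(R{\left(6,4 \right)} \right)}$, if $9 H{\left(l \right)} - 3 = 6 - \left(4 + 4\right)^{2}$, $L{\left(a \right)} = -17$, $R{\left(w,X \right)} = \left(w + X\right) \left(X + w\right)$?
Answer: $- \frac{3076}{3} \approx -1025.3$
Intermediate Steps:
$R{\left(w,X \right)} = \left(X + w\right)^{2}$ ($R{\left(w,X \right)} = \left(X + w\right) \left(X + w\right) = \left(X + w\right)^{2}$)
$H{\left(l \right)} = - \frac{55}{9}$ ($H{\left(l \right)} = \frac{1}{3} + \frac{6 - \left(4 + 4\right)^{2}}{9} = \frac{1}{3} + \frac{6 - 8^{2}}{9} = \frac{1}{3} + \frac{6 - 64}{9} = \frac{1}{3} + \frac{1}{9} \left(-58\right) = \frac{1}{3} - \frac{58}{9} = - \frac{55}{9}$)
$L{\left(-18 \right)} + 165 H{\left(R{\left(6,4 \right)} \right)} = -17 + 165 \left(- \frac{55}{9}\right) = -17 - \frac{3025}{3} = - \frac{3076}{3}$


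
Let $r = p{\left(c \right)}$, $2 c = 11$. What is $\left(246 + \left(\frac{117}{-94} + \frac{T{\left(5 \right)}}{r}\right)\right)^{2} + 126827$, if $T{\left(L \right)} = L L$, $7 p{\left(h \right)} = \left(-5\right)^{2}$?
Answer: $\frac{1680675597}{8836} \approx 1.9021 \cdot 10^{5}$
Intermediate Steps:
$c = \frac{11}{2}$ ($c = \frac{1}{2} \cdot 11 = \frac{11}{2} \approx 5.5$)
$p{\left(h \right)} = \frac{25}{7}$ ($p{\left(h \right)} = \frac{\left(-5\right)^{2}}{7} = \frac{1}{7} \cdot 25 = \frac{25}{7}$)
$T{\left(L \right)} = L^{2}$
$r = \frac{25}{7} \approx 3.5714$
$\left(246 + \left(\frac{117}{-94} + \frac{T{\left(5 \right)}}{r}\right)\right)^{2} + 126827 = \left(246 + \left(\frac{117}{-94} + \frac{5^{2}}{\frac{25}{7}}\right)\right)^{2} + 126827 = \left(246 + \left(117 \left(- \frac{1}{94}\right) + 25 \cdot \frac{7}{25}\right)\right)^{2} + 126827 = \left(246 + \left(- \frac{117}{94} + 7\right)\right)^{2} + 126827 = \left(246 + \frac{541}{94}\right)^{2} + 126827 = \left(\frac{23665}{94}\right)^{2} + 126827 = \frac{560032225}{8836} + 126827 = \frac{1680675597}{8836}$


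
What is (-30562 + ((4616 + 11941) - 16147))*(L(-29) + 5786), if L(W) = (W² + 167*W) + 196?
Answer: -59700960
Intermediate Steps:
L(W) = 196 + W² + 167*W
(-30562 + ((4616 + 11941) - 16147))*(L(-29) + 5786) = (-30562 + ((4616 + 11941) - 16147))*((196 + (-29)² + 167*(-29)) + 5786) = (-30562 + (16557 - 16147))*((196 + 841 - 4843) + 5786) = (-30562 + 410)*(-3806 + 5786) = -30152*1980 = -59700960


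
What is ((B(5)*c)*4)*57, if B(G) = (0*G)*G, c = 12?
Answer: 0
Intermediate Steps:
B(G) = 0 (B(G) = 0*G = 0)
((B(5)*c)*4)*57 = ((0*12)*4)*57 = (0*4)*57 = 0*57 = 0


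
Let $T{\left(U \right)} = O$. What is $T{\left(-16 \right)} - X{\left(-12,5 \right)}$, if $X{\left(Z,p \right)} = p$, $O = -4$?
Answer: $-9$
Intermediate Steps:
$T{\left(U \right)} = -4$
$T{\left(-16 \right)} - X{\left(-12,5 \right)} = -4 - 5 = -9$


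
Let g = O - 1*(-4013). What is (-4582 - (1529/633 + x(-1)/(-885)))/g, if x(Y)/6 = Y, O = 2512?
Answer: -856072091/1218445875 ≈ -0.70259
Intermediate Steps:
x(Y) = 6*Y
g = 6525 (g = 2512 - 1*(-4013) = 2512 + 4013 = 6525)
(-4582 - (1529/633 + x(-1)/(-885)))/g = (-4582 - (1529/633 + (6*(-1))/(-885)))/6525 = (-4582 - (1529*(1/633) - 6*(-1/885)))*(1/6525) = (-4582 - (1529/633 + 2/295))*(1/6525) = (-4582 - 1*452321/186735)*(1/6525) = (-4582 - 452321/186735)*(1/6525) = -856072091/186735*1/6525 = -856072091/1218445875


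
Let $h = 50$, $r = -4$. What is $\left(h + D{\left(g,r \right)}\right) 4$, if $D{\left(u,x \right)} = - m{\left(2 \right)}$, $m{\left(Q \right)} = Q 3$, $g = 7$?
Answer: $176$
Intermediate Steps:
$m{\left(Q \right)} = 3 Q$
$D{\left(u,x \right)} = -6$ ($D{\left(u,x \right)} = - 3 \cdot 2 = \left(-1\right) 6 = -6$)
$\left(h + D{\left(g,r \right)}\right) 4 = \left(50 - 6\right) 4 = 44 \cdot 4 = 176$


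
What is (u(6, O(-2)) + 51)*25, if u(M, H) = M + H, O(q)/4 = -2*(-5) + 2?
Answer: 2625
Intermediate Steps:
O(q) = 48 (O(q) = 4*(-2*(-5) + 2) = 4*(10 + 2) = 4*12 = 48)
u(M, H) = H + M
(u(6, O(-2)) + 51)*25 = ((48 + 6) + 51)*25 = (54 + 51)*25 = 105*25 = 2625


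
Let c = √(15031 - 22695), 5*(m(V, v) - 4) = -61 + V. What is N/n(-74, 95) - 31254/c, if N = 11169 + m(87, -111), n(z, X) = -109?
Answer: -55891/545 + 15627*I*√479/958 ≈ -102.55 + 357.01*I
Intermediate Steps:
m(V, v) = -41/5 + V/5 (m(V, v) = 4 + (-61 + V)/5 = 4 + (-61/5 + V/5) = -41/5 + V/5)
c = 4*I*√479 (c = √(-7664) = 4*I*√479 ≈ 87.544*I)
N = 55891/5 (N = 11169 + (-41/5 + (⅕)*87) = 11169 + (-41/5 + 87/5) = 11169 + 46/5 = 55891/5 ≈ 11178.)
N/n(-74, 95) - 31254/c = (55891/5)/(-109) - 31254*(-I*√479/1916) = (55891/5)*(-1/109) - (-15627)*I*√479/958 = -55891/545 + 15627*I*√479/958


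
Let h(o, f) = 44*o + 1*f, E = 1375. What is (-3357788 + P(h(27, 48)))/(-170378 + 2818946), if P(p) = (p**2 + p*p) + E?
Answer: -301021/2648568 ≈ -0.11365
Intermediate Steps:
h(o, f) = f + 44*o (h(o, f) = 44*o + f = f + 44*o)
P(p) = 1375 + 2*p**2 (P(p) = (p**2 + p*p) + 1375 = (p**2 + p**2) + 1375 = 2*p**2 + 1375 = 1375 + 2*p**2)
(-3357788 + P(h(27, 48)))/(-170378 + 2818946) = (-3357788 + (1375 + 2*(48 + 44*27)**2))/(-170378 + 2818946) = (-3357788 + (1375 + 2*(48 + 1188)**2))/2648568 = (-3357788 + (1375 + 2*1236**2))*(1/2648568) = (-3357788 + (1375 + 2*1527696))*(1/2648568) = (-3357788 + (1375 + 3055392))*(1/2648568) = (-3357788 + 3056767)*(1/2648568) = -301021*1/2648568 = -301021/2648568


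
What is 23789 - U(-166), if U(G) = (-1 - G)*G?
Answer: 51179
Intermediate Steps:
U(G) = G*(-1 - G)
23789 - U(-166) = 23789 - (-1)*(-166)*(1 - 166) = 23789 - (-1)*(-166)*(-165) = 23789 - 1*(-27390) = 23789 + 27390 = 51179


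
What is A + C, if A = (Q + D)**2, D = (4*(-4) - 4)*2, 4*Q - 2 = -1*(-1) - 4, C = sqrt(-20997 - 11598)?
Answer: 25921/16 + I*sqrt(32595) ≈ 1620.1 + 180.54*I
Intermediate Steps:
C = I*sqrt(32595) (C = sqrt(-32595) = I*sqrt(32595) ≈ 180.54*I)
Q = -1/4 (Q = 1/2 + (-1*(-1) - 4)/4 = 1/2 + (1 - 4)/4 = 1/2 + (1/4)*(-3) = 1/2 - 3/4 = -1/4 ≈ -0.25000)
D = -40 (D = (-16 - 4)*2 = -20*2 = -40)
A = 25921/16 (A = (-1/4 - 40)**2 = (-161/4)**2 = 25921/16 ≈ 1620.1)
A + C = 25921/16 + I*sqrt(32595)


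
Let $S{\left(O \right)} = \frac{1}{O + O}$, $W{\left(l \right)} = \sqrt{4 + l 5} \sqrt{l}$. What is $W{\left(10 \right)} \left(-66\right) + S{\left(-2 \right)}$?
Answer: $- \frac{1}{4} - 396 \sqrt{15} \approx -1534.0$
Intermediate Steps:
$W{\left(l \right)} = \sqrt{l} \sqrt{4 + 5 l}$ ($W{\left(l \right)} = \sqrt{4 + 5 l} \sqrt{l} = \sqrt{l} \sqrt{4 + 5 l}$)
$S{\left(O \right)} = \frac{1}{2 O}$
$W{\left(10 \right)} \left(-66\right) + S{\left(-2 \right)} = \sqrt{10} \sqrt{4 + 5 \cdot 10} \left(-66\right) + \frac{1}{2 \left(-2\right)} = \sqrt{10} \sqrt{4 + 50} \left(-66\right) + \frac{1}{2} \left(- \frac{1}{2}\right) = \sqrt{10} \sqrt{54} \left(-66\right) - \frac{1}{4} = \sqrt{10} \cdot 3 \sqrt{6} \left(-66\right) - \frac{1}{4} = 6 \sqrt{15} \left(-66\right) - \frac{1}{4} = - 396 \sqrt{15} - \frac{1}{4} = - \frac{1}{4} - 396 \sqrt{15}$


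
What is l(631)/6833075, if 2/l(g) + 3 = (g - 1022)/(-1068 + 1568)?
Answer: -40/516853793 ≈ -7.7391e-8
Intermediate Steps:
l(g) = 2/(-1261/250 + g/500) (l(g) = 2/(-3 + (g - 1022)/(-1068 + 1568)) = 2/(-3 + (-1022 + g)/500) = 2/(-3 + (-1022 + g)*(1/500)) = 2/(-3 + (-511/250 + g/500)) = 2/(-1261/250 + g/500))
l(631)/6833075 = (1000/(-2522 + 631))/6833075 = (1000/(-1891))*(1/6833075) = (1000*(-1/1891))*(1/6833075) = -1000/1891*1/6833075 = -40/516853793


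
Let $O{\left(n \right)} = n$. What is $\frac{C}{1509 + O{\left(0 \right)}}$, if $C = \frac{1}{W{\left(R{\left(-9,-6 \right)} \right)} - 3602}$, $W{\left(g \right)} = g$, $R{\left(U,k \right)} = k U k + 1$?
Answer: $- \frac{1}{5922825} \approx -1.6884 \cdot 10^{-7}$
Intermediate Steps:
$R{\left(U,k \right)} = 1 + U k^{2}$ ($R{\left(U,k \right)} = U k k + 1 = U k^{2} + 1 = 1 + U k^{2}$)
$C = - \frac{1}{3925}$ ($C = \frac{1}{\left(1 - 9 \left(-6\right)^{2}\right) - 3602} = \frac{1}{\left(1 - 324\right) - 3602} = \frac{1}{-323 - 3602} = \frac{1}{-3925} = - \frac{1}{3925} \approx -0.00025478$)
$\frac{C}{1509 + O{\left(0 \right)}} = - \frac{1}{3925 \left(1509 + 0\right)} = - \frac{1}{3925 \cdot 1509} = \left(- \frac{1}{3925}\right) \frac{1}{1509} = - \frac{1}{5922825}$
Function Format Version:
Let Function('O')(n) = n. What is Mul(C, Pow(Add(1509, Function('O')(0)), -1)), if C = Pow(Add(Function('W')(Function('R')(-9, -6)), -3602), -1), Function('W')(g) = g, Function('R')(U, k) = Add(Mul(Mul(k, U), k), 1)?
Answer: Rational(-1, 5922825) ≈ -1.6884e-7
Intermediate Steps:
Function('R')(U, k) = Add(1, Mul(U, Pow(k, 2))) (Function('R')(U, k) = Add(Mul(Mul(U, k), k), 1) = Add(Mul(U, Pow(k, 2)), 1) = Add(1, Mul(U, Pow(k, 2))))
C = Rational(-1, 3925) (C = Pow(Add(Add(1, Mul(-9, Pow(-6, 2))), -3602), -1) = Pow(Add(Add(1, Mul(-9, 36)), -3602), -1) = Pow(Add(Add(1, -324), -3602), -1) = Pow(Add(-323, -3602), -1) = Pow(-3925, -1) = Rational(-1, 3925) ≈ -0.00025478)
Mul(C, Pow(Add(1509, Function('O')(0)), -1)) = Mul(Rational(-1, 3925), Pow(Add(1509, 0), -1)) = Mul(Rational(-1, 3925), Pow(1509, -1)) = Mul(Rational(-1, 3925), Rational(1, 1509)) = Rational(-1, 5922825)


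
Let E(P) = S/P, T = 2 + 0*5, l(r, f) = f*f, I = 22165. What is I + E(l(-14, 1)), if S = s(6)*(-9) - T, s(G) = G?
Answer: 22109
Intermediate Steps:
l(r, f) = f²
T = 2 (T = 2 + 0 = 2)
S = -56 (S = 6*(-9) - 1*2 = -54 - 2 = -56)
E(P) = -56/P
I + E(l(-14, 1)) = 22165 - 56/(1²) = 22165 - 56/1 = 22165 - 56*1 = 22165 - 56 = 22109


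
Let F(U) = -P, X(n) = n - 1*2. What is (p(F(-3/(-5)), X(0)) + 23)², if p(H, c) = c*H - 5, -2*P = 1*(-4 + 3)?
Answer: 361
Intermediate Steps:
P = ½ (P = -(-4 + 3)/2 = -(-1)/2 = -½*(-1) = ½ ≈ 0.50000)
X(n) = -2 + n (X(n) = n - 2 = -2 + n)
F(U) = -½ (F(U) = -1*½ = -½)
p(H, c) = -5 + H*c (p(H, c) = H*c - 5 = -5 + H*c)
(p(F(-3/(-5)), X(0)) + 23)² = ((-5 - (-2 + 0)/2) + 23)² = ((-5 - ½*(-2)) + 23)² = ((-5 + 1) + 23)² = (-4 + 23)² = 19² = 361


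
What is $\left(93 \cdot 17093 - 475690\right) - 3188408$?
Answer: $-2074449$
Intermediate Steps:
$\left(93 \cdot 17093 - 475690\right) - 3188408 = \left(1589649 - 475690\right) - 3188408 = 1113959 - 3188408 = -2074449$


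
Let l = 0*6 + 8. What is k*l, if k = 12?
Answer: 96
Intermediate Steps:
l = 8 (l = 0 + 8 = 8)
k*l = 12*8 = 96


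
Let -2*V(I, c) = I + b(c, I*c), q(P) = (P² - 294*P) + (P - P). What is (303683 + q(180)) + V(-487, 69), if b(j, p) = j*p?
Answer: 1442710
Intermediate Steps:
q(P) = P² - 294*P (q(P) = (P² - 294*P) + 0 = P² - 294*P)
V(I, c) = -I/2 - I*c²/2 (V(I, c) = -(I + c*(I*c))/2 = -(I + I*c²)/2 = -I/2 - I*c²/2)
(303683 + q(180)) + V(-487, 69) = (303683 + 180*(-294 + 180)) + (½)*(-487)*(-1 - 1*69²) = (303683 + 180*(-114)) + (½)*(-487)*(-1 - 1*4761) = (303683 - 20520) + (½)*(-487)*(-1 - 4761) = 283163 + (½)*(-487)*(-4762) = 283163 + 1159547 = 1442710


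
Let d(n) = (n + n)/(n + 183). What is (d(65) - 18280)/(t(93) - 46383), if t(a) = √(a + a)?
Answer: 35044752955/88923810124 + 2266655*√186/266771430372 ≈ 0.39421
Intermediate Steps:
d(n) = 2*n/(183 + n) (d(n) = (2*n)/(183 + n) = 2*n/(183 + n))
t(a) = √2*√a (t(a) = √(2*a) = √2*√a)
(d(65) - 18280)/(t(93) - 46383) = (2*65/(183 + 65) - 18280)/(√2*√93 - 46383) = (2*65/248 - 18280)/(√186 - 46383) = (2*65*(1/248) - 18280)/(-46383 + √186) = (65/124 - 18280)/(-46383 + √186) = -2266655/(124*(-46383 + √186))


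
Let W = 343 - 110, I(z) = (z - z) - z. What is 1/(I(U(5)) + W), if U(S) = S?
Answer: 1/228 ≈ 0.0043860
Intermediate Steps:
I(z) = -z (I(z) = 0 - z = -z)
W = 233
1/(I(U(5)) + W) = 1/(-1*5 + 233) = 1/(-5 + 233) = 1/228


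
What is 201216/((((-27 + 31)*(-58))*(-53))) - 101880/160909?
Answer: 3890593608/247317133 ≈ 15.731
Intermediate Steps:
201216/((((-27 + 31)*(-58))*(-53))) - 101880/160909 = 201216/(((4*(-58))*(-53))) - 101880*1/160909 = 201216/((-232*(-53))) - 101880/160909 = 201216/12296 - 101880/160909 = 201216*(1/12296) - 101880/160909 = 25152/1537 - 101880/160909 = 3890593608/247317133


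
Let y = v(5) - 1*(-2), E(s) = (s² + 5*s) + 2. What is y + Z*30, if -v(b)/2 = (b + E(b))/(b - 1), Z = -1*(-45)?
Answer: 2647/2 ≈ 1323.5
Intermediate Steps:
E(s) = 2 + s² + 5*s
Z = 45
v(b) = -2*(2 + b² + 6*b)/(-1 + b) (v(b) = -2*(b + (2 + b² + 5*b))/(b - 1) = -2*(2 + b² + 6*b)/(-1 + b))
y = -53/2 (y = 2*(-2 - 1*5² - 6*5)/(-1 + 5) - 1*(-2) = 2*(-2 - 1*25 - 30)/4 + 2 = 2*(¼)*(-2 - 25 - 30) + 2 = 2*(¼)*(-57) + 2 = -57/2 + 2 = -53/2 ≈ -26.500)
y + Z*30 = -53/2 + 45*30 = -53/2 + 1350 = 2647/2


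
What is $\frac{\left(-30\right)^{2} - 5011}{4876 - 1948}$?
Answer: $- \frac{4111}{2928} \approx -1.404$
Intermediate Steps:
$\frac{\left(-30\right)^{2} - 5011}{4876 - 1948} = \frac{900 - 5011}{2928} = \left(-4111\right) \frac{1}{2928} = - \frac{4111}{2928}$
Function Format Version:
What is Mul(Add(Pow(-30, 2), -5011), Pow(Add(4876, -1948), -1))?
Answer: Rational(-4111, 2928) ≈ -1.4040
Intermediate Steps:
Mul(Add(Pow(-30, 2), -5011), Pow(Add(4876, -1948), -1)) = Mul(Add(900, -5011), Pow(2928, -1)) = Mul(-4111, Rational(1, 2928)) = Rational(-4111, 2928)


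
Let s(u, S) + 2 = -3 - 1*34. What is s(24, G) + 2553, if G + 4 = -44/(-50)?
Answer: 2514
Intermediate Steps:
G = -78/25 (G = -4 - 44/(-50) = -4 - 44*(-1/50) = -4 + 22/25 = -78/25 ≈ -3.1200)
s(u, S) = -39 (s(u, S) = -2 + (-3 - 1*34) = -2 + (-3 - 34) = -2 - 37 = -39)
s(24, G) + 2553 = -39 + 2553 = 2514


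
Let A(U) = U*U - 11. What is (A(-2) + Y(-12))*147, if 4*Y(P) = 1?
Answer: -3969/4 ≈ -992.25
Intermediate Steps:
A(U) = -11 + U² (A(U) = U² - 11 = -11 + U²)
Y(P) = ¼ (Y(P) = (¼)*1 = ¼)
(A(-2) + Y(-12))*147 = ((-11 + (-2)²) + ¼)*147 = ((-11 + 4) + ¼)*147 = (-7 + ¼)*147 = -27/4*147 = -3969/4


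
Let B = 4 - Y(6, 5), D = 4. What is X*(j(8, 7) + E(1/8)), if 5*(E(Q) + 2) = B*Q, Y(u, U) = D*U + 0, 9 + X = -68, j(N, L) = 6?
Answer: -1386/5 ≈ -277.20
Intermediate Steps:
X = -77 (X = -9 - 68 = -77)
Y(u, U) = 4*U (Y(u, U) = 4*U + 0 = 4*U)
B = -16 (B = 4 - 4*5 = 4 - 1*20 = 4 - 20 = -16)
E(Q) = -2 - 16*Q/5 (E(Q) = -2 + (-16*Q)/5 = -2 - 16*Q/5)
X*(j(8, 7) + E(1/8)) = -77*(6 + (-2 - 16/5/8)) = -77*(6 + (-2 - 16/5*⅛)) = -77*(6 + (-2 - ⅖)) = -77*(6 - 12/5) = -77*18/5 = -1386/5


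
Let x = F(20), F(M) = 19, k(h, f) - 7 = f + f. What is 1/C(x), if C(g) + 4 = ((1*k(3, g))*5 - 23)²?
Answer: 1/40800 ≈ 2.4510e-5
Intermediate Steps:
k(h, f) = 7 + 2*f (k(h, f) = 7 + (f + f) = 7 + 2*f)
x = 19
C(g) = -4 + (12 + 10*g)² (C(g) = -4 + ((1*(7 + 2*g))*5 - 23)² = -4 + ((7 + 2*g)*5 - 23)² = -4 + ((35 + 10*g) - 23)² = -4 + (12 + 10*g)²)
1/C(x) = 1/(-4 + 4*(6 + 5*19)²) = 1/(-4 + 4*(6 + 95)²) = 1/(-4 + 4*101²) = 1/(-4 + 4*10201) = 1/(-4 + 40804) = 1/40800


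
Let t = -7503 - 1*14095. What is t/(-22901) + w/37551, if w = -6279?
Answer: 222410373/286651817 ≈ 0.77589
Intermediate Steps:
t = -21598 (t = -7503 - 14095 = -21598)
t/(-22901) + w/37551 = -21598/(-22901) - 6279/37551 = -21598*(-1/22901) - 6279*1/37551 = 21598/22901 - 2093/12517 = 222410373/286651817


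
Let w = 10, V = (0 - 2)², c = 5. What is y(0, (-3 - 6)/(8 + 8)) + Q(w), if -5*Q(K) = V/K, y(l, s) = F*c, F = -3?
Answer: -377/25 ≈ -15.080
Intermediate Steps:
y(l, s) = -15 (y(l, s) = -3*5 = -15)
V = 4 (V = (-2)² = 4)
Q(K) = -4/(5*K)
y(0, (-3 - 6)/(8 + 8)) + Q(w) = -15 - ⅘/10 = -15 - ⅘*⅒ = -15 - 2/25 = -377/25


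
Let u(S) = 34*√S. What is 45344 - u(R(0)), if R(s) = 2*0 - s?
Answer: 45344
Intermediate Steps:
R(s) = -s (R(s) = 0 - s = -s)
45344 - u(R(0)) = 45344 - 34*√(-1*0) = 45344 - 34*√0 = 45344 - 34*0 = 45344 - 1*0 = 45344 + 0 = 45344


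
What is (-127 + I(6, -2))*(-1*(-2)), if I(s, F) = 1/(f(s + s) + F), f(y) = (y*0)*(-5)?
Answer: -255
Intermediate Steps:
f(y) = 0 (f(y) = 0*(-5) = 0)
I(s, F) = 1/F (I(s, F) = 1/(0 + F) = 1/F)
(-127 + I(6, -2))*(-1*(-2)) = (-127 + 1/(-2))*(-1*(-2)) = (-127 - ½)*2 = -255/2*2 = -255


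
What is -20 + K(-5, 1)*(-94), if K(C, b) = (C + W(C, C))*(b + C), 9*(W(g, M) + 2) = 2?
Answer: -23116/9 ≈ -2568.4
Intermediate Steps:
W(g, M) = -16/9 (W(g, M) = -2 + (⅑)*2 = -2 + 2/9 = -16/9)
K(C, b) = (-16/9 + C)*(C + b) (K(C, b) = (C - 16/9)*(b + C) = (-16/9 + C)*(C + b))
-20 + K(-5, 1)*(-94) = -20 + ((-5)² - 16/9*(-5) - 16/9*1 - 5*1)*(-94) = -20 + (25 + 80/9 - 16/9 - 5)*(-94) = -20 + (244/9)*(-94) = -20 - 22936/9 = -23116/9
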